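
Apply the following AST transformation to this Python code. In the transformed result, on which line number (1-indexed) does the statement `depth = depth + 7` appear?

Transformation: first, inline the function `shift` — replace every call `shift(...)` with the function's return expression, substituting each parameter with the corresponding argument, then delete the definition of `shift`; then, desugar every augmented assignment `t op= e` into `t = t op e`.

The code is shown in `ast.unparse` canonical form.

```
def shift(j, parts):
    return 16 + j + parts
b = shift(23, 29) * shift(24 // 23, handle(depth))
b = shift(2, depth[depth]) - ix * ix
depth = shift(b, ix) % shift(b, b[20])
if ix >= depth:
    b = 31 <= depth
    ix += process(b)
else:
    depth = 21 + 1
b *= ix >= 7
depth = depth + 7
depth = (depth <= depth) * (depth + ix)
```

Transformed code:
b = (16 + 23 + 29) * (16 + 24 // 23 + handle(depth))
b = 16 + 2 + depth[depth] - ix * ix
depth = (16 + b + ix) % (16 + b + b[20])
if ix >= depth:
    b = 31 <= depth
    ix = ix + process(b)
else:
    depth = 21 + 1
b = b * (ix >= 7)
depth = depth + 7
depth = (depth <= depth) * (depth + ix)

10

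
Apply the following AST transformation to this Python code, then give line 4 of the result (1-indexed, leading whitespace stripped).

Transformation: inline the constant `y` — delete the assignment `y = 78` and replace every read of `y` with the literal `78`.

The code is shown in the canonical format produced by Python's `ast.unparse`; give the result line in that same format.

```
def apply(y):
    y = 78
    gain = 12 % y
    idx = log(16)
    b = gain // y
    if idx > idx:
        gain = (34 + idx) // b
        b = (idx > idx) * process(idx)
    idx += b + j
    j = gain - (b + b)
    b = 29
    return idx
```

b = gain // 78

Transformed code:
def apply(y):
    gain = 12 % 78
    idx = log(16)
    b = gain // 78
    if idx > idx:
        gain = (34 + idx) // b
        b = (idx > idx) * process(idx)
    idx += b + j
    j = gain - (b + b)
    b = 29
    return idx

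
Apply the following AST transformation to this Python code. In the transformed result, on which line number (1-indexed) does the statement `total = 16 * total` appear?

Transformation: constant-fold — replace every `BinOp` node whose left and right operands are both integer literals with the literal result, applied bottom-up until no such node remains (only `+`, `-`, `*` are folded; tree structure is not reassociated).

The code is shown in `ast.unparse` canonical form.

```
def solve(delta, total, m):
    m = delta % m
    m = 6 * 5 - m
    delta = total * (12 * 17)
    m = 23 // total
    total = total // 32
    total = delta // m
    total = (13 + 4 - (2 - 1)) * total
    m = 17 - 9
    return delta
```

Transformed code:
def solve(delta, total, m):
    m = delta % m
    m = 30 - m
    delta = total * 204
    m = 23 // total
    total = total // 32
    total = delta // m
    total = 16 * total
    m = 8
    return delta

8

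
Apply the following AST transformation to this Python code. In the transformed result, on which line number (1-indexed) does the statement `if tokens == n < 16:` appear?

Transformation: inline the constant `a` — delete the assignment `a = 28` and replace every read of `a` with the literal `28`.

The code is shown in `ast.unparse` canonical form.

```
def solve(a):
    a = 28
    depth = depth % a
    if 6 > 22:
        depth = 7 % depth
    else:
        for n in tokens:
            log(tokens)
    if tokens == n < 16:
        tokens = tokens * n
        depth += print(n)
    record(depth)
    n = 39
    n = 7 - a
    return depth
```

8

Transformed code:
def solve(a):
    depth = depth % 28
    if 6 > 22:
        depth = 7 % depth
    else:
        for n in tokens:
            log(tokens)
    if tokens == n < 16:
        tokens = tokens * n
        depth += print(n)
    record(depth)
    n = 39
    n = 7 - 28
    return depth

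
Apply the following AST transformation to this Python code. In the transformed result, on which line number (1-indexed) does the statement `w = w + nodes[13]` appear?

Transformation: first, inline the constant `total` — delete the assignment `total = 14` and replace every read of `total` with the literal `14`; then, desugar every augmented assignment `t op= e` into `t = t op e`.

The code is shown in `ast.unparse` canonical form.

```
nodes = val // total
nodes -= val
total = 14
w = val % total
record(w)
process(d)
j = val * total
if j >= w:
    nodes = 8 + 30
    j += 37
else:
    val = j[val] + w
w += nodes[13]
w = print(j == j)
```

Transformed code:
nodes = val // 14
nodes = nodes - val
w = val % 14
record(w)
process(d)
j = val * 14
if j >= w:
    nodes = 8 + 30
    j = j + 37
else:
    val = j[val] + w
w = w + nodes[13]
w = print(j == j)

12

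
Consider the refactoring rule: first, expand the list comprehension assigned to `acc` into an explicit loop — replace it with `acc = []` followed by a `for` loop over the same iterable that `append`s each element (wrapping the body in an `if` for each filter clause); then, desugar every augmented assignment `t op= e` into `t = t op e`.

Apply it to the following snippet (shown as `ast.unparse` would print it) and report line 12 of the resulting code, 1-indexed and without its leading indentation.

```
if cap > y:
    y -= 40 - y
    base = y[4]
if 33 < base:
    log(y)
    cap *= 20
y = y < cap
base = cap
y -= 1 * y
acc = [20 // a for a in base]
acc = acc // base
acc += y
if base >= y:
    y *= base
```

Transformed code:
if cap > y:
    y = y - (40 - y)
    base = y[4]
if 33 < base:
    log(y)
    cap = cap * 20
y = y < cap
base = cap
y = y - 1 * y
acc = []
for a in base:
    acc.append(20 // a)
acc = acc // base
acc = acc + y
if base >= y:
    y = y * base

acc.append(20 // a)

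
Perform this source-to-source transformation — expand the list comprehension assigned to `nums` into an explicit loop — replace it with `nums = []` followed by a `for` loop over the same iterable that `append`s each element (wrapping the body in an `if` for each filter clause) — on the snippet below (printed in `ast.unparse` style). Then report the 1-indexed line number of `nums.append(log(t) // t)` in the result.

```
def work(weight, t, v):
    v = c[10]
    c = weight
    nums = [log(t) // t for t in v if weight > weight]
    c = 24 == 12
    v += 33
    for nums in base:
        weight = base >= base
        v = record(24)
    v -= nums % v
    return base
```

Transformed code:
def work(weight, t, v):
    v = c[10]
    c = weight
    nums = []
    for t in v:
        if weight > weight:
            nums.append(log(t) // t)
    c = 24 == 12
    v += 33
    for nums in base:
        weight = base >= base
        v = record(24)
    v -= nums % v
    return base

7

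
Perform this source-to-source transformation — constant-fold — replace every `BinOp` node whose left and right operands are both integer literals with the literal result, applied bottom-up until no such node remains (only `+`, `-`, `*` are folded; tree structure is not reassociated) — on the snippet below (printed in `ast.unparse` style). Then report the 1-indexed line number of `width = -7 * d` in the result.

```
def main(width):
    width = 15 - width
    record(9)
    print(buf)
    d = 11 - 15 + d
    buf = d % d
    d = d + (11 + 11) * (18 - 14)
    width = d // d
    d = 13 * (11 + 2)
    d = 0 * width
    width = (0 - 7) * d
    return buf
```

Transformed code:
def main(width):
    width = 15 - width
    record(9)
    print(buf)
    d = -4 + d
    buf = d % d
    d = d + 88
    width = d // d
    d = 169
    d = 0 * width
    width = -7 * d
    return buf

11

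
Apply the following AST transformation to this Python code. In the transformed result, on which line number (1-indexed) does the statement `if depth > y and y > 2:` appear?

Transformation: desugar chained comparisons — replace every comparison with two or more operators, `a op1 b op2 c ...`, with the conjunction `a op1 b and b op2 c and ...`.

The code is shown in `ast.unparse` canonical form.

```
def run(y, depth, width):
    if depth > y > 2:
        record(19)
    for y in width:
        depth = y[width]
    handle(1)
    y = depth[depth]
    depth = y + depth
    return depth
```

Transformed code:
def run(y, depth, width):
    if depth > y and y > 2:
        record(19)
    for y in width:
        depth = y[width]
    handle(1)
    y = depth[depth]
    depth = y + depth
    return depth

2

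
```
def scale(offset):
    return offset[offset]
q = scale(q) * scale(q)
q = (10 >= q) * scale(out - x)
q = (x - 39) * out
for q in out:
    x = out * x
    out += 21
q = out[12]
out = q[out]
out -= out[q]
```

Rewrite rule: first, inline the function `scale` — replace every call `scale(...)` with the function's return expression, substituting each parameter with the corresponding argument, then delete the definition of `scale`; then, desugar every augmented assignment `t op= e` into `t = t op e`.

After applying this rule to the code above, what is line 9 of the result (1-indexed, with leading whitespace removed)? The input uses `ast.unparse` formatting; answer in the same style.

Transformed code:
q = q[q] * q[q]
q = (10 >= q) * (out - x)[out - x]
q = (x - 39) * out
for q in out:
    x = out * x
    out = out + 21
q = out[12]
out = q[out]
out = out - out[q]

out = out - out[q]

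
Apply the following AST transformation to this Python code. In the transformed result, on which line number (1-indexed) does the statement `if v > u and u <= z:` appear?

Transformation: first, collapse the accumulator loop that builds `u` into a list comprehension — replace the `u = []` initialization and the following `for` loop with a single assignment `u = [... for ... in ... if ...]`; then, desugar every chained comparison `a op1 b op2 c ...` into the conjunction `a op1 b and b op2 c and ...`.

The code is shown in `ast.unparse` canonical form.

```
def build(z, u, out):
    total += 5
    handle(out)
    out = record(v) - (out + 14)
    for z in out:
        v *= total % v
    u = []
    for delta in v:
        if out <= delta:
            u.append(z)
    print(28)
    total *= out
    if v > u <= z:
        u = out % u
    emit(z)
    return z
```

10

Transformed code:
def build(z, u, out):
    total += 5
    handle(out)
    out = record(v) - (out + 14)
    for z in out:
        v *= total % v
    u = [z for delta in v if out <= delta]
    print(28)
    total *= out
    if v > u and u <= z:
        u = out % u
    emit(z)
    return z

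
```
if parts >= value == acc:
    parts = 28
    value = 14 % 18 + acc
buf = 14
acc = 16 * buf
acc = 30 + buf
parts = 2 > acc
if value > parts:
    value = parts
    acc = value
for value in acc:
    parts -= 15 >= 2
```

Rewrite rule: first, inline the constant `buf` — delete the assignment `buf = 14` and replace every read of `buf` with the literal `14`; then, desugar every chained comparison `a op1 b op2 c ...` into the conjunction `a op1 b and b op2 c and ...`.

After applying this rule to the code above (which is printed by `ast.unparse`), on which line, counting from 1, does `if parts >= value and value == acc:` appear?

1

Transformed code:
if parts >= value and value == acc:
    parts = 28
    value = 14 % 18 + acc
acc = 16 * 14
acc = 30 + 14
parts = 2 > acc
if value > parts:
    value = parts
    acc = value
for value in acc:
    parts -= 15 >= 2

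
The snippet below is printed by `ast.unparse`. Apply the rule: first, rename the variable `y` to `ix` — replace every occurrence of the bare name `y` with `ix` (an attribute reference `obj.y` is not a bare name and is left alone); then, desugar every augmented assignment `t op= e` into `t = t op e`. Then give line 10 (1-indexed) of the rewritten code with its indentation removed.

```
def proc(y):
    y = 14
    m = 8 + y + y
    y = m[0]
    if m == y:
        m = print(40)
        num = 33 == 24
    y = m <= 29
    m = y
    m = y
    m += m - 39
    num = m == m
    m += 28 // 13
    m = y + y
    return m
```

Transformed code:
def proc(ix):
    ix = 14
    m = 8 + ix + ix
    ix = m[0]
    if m == ix:
        m = print(40)
        num = 33 == 24
    ix = m <= 29
    m = ix
    m = ix
    m = m + (m - 39)
    num = m == m
    m = m + 28 // 13
    m = ix + ix
    return m

m = ix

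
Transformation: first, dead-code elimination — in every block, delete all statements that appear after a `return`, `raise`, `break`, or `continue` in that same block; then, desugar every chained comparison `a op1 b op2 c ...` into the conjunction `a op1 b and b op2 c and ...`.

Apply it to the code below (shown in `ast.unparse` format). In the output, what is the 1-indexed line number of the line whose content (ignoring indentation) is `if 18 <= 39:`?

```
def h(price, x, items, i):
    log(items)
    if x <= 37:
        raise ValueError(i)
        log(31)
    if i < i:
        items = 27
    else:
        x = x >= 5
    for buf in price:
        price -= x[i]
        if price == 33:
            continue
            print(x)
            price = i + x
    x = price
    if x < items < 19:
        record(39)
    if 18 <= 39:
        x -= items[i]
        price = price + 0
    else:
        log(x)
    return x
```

16

Transformed code:
def h(price, x, items, i):
    log(items)
    if x <= 37:
        raise ValueError(i)
    if i < i:
        items = 27
    else:
        x = x >= 5
    for buf in price:
        price -= x[i]
        if price == 33:
            continue
    x = price
    if x < items and items < 19:
        record(39)
    if 18 <= 39:
        x -= items[i]
        price = price + 0
    else:
        log(x)
    return x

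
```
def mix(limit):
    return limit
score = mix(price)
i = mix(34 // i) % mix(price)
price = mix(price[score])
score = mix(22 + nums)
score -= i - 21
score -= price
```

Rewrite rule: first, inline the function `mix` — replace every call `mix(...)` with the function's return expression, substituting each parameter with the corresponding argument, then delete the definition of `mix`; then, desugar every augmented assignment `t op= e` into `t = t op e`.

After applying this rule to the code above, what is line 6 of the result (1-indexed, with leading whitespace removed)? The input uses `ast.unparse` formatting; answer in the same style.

score = score - price

Transformed code:
score = price
i = 34 // i % price
price = price[score]
score = 22 + nums
score = score - (i - 21)
score = score - price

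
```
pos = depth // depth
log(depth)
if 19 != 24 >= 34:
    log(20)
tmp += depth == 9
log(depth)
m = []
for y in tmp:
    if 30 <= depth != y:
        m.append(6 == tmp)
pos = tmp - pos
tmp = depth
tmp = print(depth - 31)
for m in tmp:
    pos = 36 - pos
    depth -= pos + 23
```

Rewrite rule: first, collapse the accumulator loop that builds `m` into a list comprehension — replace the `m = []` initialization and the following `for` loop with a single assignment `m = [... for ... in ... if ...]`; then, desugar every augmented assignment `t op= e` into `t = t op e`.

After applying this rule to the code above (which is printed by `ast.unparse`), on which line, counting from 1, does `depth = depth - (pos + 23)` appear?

Transformed code:
pos = depth // depth
log(depth)
if 19 != 24 >= 34:
    log(20)
tmp = tmp + (depth == 9)
log(depth)
m = [6 == tmp for y in tmp if 30 <= depth != y]
pos = tmp - pos
tmp = depth
tmp = print(depth - 31)
for m in tmp:
    pos = 36 - pos
    depth = depth - (pos + 23)

13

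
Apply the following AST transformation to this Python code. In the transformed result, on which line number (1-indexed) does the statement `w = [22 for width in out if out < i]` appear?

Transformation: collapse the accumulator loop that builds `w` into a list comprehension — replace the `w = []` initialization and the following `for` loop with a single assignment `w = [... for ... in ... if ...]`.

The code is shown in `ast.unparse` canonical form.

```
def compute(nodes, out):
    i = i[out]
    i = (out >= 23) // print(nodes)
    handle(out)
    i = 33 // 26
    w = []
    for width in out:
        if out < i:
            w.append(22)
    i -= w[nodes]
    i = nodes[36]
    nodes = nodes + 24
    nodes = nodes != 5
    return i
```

Transformed code:
def compute(nodes, out):
    i = i[out]
    i = (out >= 23) // print(nodes)
    handle(out)
    i = 33 // 26
    w = [22 for width in out if out < i]
    i -= w[nodes]
    i = nodes[36]
    nodes = nodes + 24
    nodes = nodes != 5
    return i

6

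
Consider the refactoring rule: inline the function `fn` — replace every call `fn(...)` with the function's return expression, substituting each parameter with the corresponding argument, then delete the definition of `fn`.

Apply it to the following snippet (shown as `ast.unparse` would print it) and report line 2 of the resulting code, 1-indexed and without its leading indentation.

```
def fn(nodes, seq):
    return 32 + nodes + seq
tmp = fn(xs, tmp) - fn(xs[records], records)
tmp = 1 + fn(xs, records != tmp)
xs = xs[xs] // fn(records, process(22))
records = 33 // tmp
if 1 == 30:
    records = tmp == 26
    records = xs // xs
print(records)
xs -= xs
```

tmp = 1 + (32 + xs + (records != tmp))

Transformed code:
tmp = 32 + xs + tmp - (32 + xs[records] + records)
tmp = 1 + (32 + xs + (records != tmp))
xs = xs[xs] // (32 + records + process(22))
records = 33 // tmp
if 1 == 30:
    records = tmp == 26
    records = xs // xs
print(records)
xs -= xs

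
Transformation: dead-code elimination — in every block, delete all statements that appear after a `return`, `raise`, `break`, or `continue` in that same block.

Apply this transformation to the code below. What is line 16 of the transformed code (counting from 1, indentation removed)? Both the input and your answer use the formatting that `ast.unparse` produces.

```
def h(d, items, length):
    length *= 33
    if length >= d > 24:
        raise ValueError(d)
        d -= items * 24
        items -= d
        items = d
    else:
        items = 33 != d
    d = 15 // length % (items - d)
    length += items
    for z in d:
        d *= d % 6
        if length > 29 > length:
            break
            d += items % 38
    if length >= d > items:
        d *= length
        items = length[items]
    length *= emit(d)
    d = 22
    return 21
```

Transformed code:
def h(d, items, length):
    length *= 33
    if length >= d > 24:
        raise ValueError(d)
    else:
        items = 33 != d
    d = 15 // length % (items - d)
    length += items
    for z in d:
        d *= d % 6
        if length > 29 > length:
            break
    if length >= d > items:
        d *= length
        items = length[items]
    length *= emit(d)
    d = 22
    return 21

length *= emit(d)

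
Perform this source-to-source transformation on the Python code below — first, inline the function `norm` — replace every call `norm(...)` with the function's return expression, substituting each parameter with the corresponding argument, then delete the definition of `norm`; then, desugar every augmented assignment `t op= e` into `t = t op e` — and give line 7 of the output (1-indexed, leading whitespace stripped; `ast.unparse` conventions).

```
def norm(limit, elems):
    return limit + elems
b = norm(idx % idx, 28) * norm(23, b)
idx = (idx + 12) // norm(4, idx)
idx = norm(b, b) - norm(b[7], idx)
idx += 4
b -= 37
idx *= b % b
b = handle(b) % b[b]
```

Transformed code:
b = (idx % idx + 28) * (23 + b)
idx = (idx + 12) // (4 + idx)
idx = b + b - (b[7] + idx)
idx = idx + 4
b = b - 37
idx = idx * (b % b)
b = handle(b) % b[b]

b = handle(b) % b[b]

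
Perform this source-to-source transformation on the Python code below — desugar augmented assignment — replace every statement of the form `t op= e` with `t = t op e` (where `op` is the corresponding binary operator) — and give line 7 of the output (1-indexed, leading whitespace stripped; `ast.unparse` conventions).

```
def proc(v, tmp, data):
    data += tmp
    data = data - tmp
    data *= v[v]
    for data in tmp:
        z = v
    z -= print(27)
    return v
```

z = z - print(27)

Transformed code:
def proc(v, tmp, data):
    data = data + tmp
    data = data - tmp
    data = data * v[v]
    for data in tmp:
        z = v
    z = z - print(27)
    return v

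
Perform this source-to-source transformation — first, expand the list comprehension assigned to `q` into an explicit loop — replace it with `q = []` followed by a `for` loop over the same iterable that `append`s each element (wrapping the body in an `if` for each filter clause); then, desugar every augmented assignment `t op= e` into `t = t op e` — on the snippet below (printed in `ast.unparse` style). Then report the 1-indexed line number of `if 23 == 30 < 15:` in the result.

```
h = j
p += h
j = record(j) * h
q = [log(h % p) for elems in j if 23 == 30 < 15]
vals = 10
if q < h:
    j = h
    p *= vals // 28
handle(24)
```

6

Transformed code:
h = j
p = p + h
j = record(j) * h
q = []
for elems in j:
    if 23 == 30 < 15:
        q.append(log(h % p))
vals = 10
if q < h:
    j = h
    p = p * (vals // 28)
handle(24)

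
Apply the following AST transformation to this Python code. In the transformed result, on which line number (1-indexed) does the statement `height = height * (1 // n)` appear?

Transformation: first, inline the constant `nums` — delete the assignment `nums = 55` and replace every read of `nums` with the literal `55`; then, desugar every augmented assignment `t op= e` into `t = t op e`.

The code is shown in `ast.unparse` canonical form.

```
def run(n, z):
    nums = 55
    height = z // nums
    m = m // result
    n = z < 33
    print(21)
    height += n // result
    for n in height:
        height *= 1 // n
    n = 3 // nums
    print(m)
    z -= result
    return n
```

Transformed code:
def run(n, z):
    height = z // 55
    m = m // result
    n = z < 33
    print(21)
    height = height + n // result
    for n in height:
        height = height * (1 // n)
    n = 3 // 55
    print(m)
    z = z - result
    return n

8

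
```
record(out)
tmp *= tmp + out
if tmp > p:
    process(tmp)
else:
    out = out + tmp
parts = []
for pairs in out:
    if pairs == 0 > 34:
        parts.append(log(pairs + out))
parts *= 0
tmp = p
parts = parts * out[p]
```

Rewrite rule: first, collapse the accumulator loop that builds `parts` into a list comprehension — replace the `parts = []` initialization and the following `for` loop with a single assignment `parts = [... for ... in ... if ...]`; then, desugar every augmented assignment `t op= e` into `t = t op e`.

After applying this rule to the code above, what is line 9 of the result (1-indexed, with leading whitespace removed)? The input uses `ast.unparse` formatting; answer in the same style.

Transformed code:
record(out)
tmp = tmp * (tmp + out)
if tmp > p:
    process(tmp)
else:
    out = out + tmp
parts = [log(pairs + out) for pairs in out if pairs == 0 > 34]
parts = parts * 0
tmp = p
parts = parts * out[p]

tmp = p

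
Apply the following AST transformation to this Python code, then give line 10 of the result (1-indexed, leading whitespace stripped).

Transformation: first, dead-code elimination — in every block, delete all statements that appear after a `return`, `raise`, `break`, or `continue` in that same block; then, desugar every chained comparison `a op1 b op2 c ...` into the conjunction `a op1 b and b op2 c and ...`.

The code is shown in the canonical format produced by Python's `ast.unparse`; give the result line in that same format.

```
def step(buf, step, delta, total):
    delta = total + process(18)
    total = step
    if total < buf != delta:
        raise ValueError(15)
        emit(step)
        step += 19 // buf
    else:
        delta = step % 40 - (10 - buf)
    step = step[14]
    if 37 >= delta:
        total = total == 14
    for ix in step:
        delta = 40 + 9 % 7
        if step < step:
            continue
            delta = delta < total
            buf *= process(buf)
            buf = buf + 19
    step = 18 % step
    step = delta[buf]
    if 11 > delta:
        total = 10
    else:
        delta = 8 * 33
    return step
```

Transformed code:
def step(buf, step, delta, total):
    delta = total + process(18)
    total = step
    if total < buf and buf != delta:
        raise ValueError(15)
    else:
        delta = step % 40 - (10 - buf)
    step = step[14]
    if 37 >= delta:
        total = total == 14
    for ix in step:
        delta = 40 + 9 % 7
        if step < step:
            continue
    step = 18 % step
    step = delta[buf]
    if 11 > delta:
        total = 10
    else:
        delta = 8 * 33
    return step

total = total == 14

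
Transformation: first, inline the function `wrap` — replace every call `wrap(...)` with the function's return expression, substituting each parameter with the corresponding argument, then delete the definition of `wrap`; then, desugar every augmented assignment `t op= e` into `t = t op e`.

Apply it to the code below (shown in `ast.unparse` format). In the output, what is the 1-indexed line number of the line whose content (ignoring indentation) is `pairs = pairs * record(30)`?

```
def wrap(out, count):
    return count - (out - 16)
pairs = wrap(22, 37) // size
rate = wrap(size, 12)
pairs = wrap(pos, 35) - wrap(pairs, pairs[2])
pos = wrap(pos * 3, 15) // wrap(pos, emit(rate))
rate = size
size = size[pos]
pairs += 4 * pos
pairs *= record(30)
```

Transformed code:
pairs = (37 - (22 - 16)) // size
rate = 12 - (size - 16)
pairs = 35 - (pos - 16) - (pairs[2] - (pairs - 16))
pos = (15 - (pos * 3 - 16)) // (emit(rate) - (pos - 16))
rate = size
size = size[pos]
pairs = pairs + 4 * pos
pairs = pairs * record(30)

8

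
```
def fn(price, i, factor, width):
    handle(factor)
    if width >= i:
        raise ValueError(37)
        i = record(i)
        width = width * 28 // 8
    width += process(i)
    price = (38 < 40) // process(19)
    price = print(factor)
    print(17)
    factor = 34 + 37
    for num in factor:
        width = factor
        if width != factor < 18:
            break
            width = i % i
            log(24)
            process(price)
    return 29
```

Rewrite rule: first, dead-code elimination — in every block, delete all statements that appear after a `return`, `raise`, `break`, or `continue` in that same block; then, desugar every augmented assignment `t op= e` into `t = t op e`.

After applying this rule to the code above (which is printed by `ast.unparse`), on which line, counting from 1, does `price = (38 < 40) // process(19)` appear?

Transformed code:
def fn(price, i, factor, width):
    handle(factor)
    if width >= i:
        raise ValueError(37)
    width = width + process(i)
    price = (38 < 40) // process(19)
    price = print(factor)
    print(17)
    factor = 34 + 37
    for num in factor:
        width = factor
        if width != factor < 18:
            break
    return 29

6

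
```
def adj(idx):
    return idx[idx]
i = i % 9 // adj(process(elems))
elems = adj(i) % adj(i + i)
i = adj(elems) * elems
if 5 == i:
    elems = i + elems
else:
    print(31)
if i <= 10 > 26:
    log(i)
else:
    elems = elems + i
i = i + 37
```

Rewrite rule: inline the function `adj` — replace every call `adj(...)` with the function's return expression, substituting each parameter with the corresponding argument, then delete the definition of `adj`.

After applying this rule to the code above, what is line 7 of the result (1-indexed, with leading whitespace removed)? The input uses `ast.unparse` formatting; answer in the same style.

Transformed code:
i = i % 9 // process(elems)[process(elems)]
elems = i[i] % (i + i)[i + i]
i = elems[elems] * elems
if 5 == i:
    elems = i + elems
else:
    print(31)
if i <= 10 > 26:
    log(i)
else:
    elems = elems + i
i = i + 37

print(31)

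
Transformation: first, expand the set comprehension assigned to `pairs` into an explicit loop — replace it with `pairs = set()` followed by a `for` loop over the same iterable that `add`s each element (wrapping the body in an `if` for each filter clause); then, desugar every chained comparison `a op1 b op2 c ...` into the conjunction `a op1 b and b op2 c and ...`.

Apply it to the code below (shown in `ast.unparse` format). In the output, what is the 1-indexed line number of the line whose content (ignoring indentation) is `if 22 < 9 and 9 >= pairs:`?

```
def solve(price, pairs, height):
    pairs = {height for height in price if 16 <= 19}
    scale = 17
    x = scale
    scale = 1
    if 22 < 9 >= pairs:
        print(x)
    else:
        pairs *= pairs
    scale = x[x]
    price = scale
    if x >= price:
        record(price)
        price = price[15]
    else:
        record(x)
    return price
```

Transformed code:
def solve(price, pairs, height):
    pairs = set()
    for height in price:
        if 16 <= 19:
            pairs.add(height)
    scale = 17
    x = scale
    scale = 1
    if 22 < 9 and 9 >= pairs:
        print(x)
    else:
        pairs *= pairs
    scale = x[x]
    price = scale
    if x >= price:
        record(price)
        price = price[15]
    else:
        record(x)
    return price

9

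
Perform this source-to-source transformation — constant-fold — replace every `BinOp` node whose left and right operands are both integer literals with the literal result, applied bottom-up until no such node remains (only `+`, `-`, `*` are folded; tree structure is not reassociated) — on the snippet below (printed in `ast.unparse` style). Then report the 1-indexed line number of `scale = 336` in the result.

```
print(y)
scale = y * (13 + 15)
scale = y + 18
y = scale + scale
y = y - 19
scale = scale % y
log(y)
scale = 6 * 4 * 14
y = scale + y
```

8

Transformed code:
print(y)
scale = y * 28
scale = y + 18
y = scale + scale
y = y - 19
scale = scale % y
log(y)
scale = 336
y = scale + y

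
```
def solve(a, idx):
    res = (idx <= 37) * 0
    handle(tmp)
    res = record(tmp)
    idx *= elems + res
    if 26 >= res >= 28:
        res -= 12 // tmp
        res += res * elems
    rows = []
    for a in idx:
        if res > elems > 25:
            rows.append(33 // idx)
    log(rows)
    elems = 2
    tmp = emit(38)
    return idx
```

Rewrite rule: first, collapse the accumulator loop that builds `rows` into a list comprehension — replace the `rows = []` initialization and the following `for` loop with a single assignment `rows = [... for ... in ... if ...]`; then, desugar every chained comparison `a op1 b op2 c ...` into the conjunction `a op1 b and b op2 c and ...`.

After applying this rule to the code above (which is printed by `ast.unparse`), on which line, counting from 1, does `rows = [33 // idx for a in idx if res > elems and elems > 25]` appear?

Transformed code:
def solve(a, idx):
    res = (idx <= 37) * 0
    handle(tmp)
    res = record(tmp)
    idx *= elems + res
    if 26 >= res and res >= 28:
        res -= 12 // tmp
        res += res * elems
    rows = [33 // idx for a in idx if res > elems and elems > 25]
    log(rows)
    elems = 2
    tmp = emit(38)
    return idx

9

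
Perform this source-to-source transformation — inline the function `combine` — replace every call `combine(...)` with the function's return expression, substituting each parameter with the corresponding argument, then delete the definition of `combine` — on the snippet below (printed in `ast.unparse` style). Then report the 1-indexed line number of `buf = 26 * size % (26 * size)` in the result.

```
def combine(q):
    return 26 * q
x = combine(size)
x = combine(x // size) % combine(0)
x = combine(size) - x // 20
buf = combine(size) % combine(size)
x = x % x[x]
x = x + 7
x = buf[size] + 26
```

Transformed code:
x = 26 * size
x = 26 * (x // size) % (26 * 0)
x = 26 * size - x // 20
buf = 26 * size % (26 * size)
x = x % x[x]
x = x + 7
x = buf[size] + 26

4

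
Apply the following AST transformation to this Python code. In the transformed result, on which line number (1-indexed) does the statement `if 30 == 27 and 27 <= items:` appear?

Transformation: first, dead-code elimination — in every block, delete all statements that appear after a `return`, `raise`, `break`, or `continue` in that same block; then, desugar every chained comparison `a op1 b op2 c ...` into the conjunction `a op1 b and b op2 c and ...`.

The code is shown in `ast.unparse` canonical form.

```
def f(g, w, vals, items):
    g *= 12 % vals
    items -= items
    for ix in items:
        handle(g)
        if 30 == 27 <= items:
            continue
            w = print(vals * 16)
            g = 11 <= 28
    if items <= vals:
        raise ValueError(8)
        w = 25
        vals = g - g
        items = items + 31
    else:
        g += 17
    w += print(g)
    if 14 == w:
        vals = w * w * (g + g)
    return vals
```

Transformed code:
def f(g, w, vals, items):
    g *= 12 % vals
    items -= items
    for ix in items:
        handle(g)
        if 30 == 27 and 27 <= items:
            continue
    if items <= vals:
        raise ValueError(8)
    else:
        g += 17
    w += print(g)
    if 14 == w:
        vals = w * w * (g + g)
    return vals

6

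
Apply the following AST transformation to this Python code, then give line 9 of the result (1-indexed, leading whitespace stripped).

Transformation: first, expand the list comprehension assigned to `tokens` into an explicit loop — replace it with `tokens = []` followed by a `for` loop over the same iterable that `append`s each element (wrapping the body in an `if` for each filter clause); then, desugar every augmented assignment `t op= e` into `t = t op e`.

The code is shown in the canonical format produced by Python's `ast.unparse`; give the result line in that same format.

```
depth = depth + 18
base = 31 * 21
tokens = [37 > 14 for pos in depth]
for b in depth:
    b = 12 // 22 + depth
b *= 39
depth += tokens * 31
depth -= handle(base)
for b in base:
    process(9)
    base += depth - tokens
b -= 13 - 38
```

depth = depth + tokens * 31

Transformed code:
depth = depth + 18
base = 31 * 21
tokens = []
for pos in depth:
    tokens.append(37 > 14)
for b in depth:
    b = 12 // 22 + depth
b = b * 39
depth = depth + tokens * 31
depth = depth - handle(base)
for b in base:
    process(9)
    base = base + (depth - tokens)
b = b - (13 - 38)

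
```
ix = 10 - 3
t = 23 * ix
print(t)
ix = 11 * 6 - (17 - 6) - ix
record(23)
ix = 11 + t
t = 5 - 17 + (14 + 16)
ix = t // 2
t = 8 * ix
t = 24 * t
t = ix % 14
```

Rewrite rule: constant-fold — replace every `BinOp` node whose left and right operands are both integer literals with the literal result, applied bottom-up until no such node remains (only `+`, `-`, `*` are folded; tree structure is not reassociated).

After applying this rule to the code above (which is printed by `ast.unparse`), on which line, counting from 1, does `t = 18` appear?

7

Transformed code:
ix = 7
t = 23 * ix
print(t)
ix = 55 - ix
record(23)
ix = 11 + t
t = 18
ix = t // 2
t = 8 * ix
t = 24 * t
t = ix % 14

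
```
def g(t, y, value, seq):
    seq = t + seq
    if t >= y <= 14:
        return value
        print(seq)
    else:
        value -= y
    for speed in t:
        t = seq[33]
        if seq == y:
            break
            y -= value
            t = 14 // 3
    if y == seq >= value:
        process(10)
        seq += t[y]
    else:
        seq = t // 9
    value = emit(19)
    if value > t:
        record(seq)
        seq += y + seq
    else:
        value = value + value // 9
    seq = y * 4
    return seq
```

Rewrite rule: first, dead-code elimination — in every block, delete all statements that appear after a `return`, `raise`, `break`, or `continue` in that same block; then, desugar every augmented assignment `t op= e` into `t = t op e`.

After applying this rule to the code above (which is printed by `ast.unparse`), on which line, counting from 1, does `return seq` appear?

Transformed code:
def g(t, y, value, seq):
    seq = t + seq
    if t >= y <= 14:
        return value
    else:
        value = value - y
    for speed in t:
        t = seq[33]
        if seq == y:
            break
    if y == seq >= value:
        process(10)
        seq = seq + t[y]
    else:
        seq = t // 9
    value = emit(19)
    if value > t:
        record(seq)
        seq = seq + (y + seq)
    else:
        value = value + value // 9
    seq = y * 4
    return seq

23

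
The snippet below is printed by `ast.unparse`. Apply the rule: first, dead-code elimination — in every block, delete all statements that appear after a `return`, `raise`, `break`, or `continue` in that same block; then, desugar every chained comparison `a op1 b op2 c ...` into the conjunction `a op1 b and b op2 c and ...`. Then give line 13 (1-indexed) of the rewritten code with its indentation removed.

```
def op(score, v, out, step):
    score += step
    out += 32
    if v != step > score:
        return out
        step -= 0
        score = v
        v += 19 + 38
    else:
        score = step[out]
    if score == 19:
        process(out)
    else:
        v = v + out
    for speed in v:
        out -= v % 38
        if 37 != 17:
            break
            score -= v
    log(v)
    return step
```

out -= v % 38

Transformed code:
def op(score, v, out, step):
    score += step
    out += 32
    if v != step and step > score:
        return out
    else:
        score = step[out]
    if score == 19:
        process(out)
    else:
        v = v + out
    for speed in v:
        out -= v % 38
        if 37 != 17:
            break
    log(v)
    return step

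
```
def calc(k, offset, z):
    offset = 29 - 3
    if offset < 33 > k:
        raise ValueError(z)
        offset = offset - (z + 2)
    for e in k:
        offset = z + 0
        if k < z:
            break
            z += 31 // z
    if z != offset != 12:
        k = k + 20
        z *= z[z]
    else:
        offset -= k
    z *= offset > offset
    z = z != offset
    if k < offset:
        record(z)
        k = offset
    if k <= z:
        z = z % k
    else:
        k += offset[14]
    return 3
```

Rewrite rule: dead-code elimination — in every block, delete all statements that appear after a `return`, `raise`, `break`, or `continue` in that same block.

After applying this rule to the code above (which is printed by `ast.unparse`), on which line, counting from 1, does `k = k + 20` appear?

10

Transformed code:
def calc(k, offset, z):
    offset = 29 - 3
    if offset < 33 > k:
        raise ValueError(z)
    for e in k:
        offset = z + 0
        if k < z:
            break
    if z != offset != 12:
        k = k + 20
        z *= z[z]
    else:
        offset -= k
    z *= offset > offset
    z = z != offset
    if k < offset:
        record(z)
        k = offset
    if k <= z:
        z = z % k
    else:
        k += offset[14]
    return 3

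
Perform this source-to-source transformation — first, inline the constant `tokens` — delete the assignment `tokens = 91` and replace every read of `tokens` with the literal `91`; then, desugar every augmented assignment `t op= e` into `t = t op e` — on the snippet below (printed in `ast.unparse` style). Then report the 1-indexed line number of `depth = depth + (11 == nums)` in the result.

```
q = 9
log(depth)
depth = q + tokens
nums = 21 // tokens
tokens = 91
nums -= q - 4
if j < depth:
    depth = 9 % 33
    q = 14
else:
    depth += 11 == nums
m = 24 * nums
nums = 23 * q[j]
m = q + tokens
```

10

Transformed code:
q = 9
log(depth)
depth = q + 91
nums = 21 // 91
nums = nums - (q - 4)
if j < depth:
    depth = 9 % 33
    q = 14
else:
    depth = depth + (11 == nums)
m = 24 * nums
nums = 23 * q[j]
m = q + 91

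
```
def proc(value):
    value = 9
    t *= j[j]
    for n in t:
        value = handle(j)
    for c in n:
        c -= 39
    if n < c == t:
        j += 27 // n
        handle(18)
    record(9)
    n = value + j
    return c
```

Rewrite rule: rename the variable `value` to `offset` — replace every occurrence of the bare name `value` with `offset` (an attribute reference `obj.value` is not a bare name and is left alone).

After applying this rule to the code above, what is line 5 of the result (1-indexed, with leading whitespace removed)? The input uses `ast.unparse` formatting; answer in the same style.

Transformed code:
def proc(offset):
    offset = 9
    t *= j[j]
    for n in t:
        offset = handle(j)
    for c in n:
        c -= 39
    if n < c == t:
        j += 27 // n
        handle(18)
    record(9)
    n = offset + j
    return c

offset = handle(j)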